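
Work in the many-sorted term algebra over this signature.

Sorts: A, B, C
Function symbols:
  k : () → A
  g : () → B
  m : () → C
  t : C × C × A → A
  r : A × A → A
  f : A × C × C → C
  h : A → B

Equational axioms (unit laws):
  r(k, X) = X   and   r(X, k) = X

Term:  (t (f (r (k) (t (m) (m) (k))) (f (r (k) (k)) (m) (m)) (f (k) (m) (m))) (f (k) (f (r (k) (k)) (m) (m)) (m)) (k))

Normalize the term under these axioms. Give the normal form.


normal form = (t (f (t (m) (m) (k)) (f (k) (m) (m)) (f (k) (m) (m))) (f (k) (f (k) (m) (m)) (m)) (k))

1. (t (f (r (k) (t (m) (m) (k))) (f (r (k) (k)) (m) (m)) (f (k) (m) (m))) (f (k) (f (r (k) (k)) (m) (m)) (m)) (k))  →  (t (f (t (m) (m) (k)) (f (r (k) (k)) (m) (m)) (f (k) (m) (m))) (f (k) (f (r (k) (k)) (m) (m)) (m)) (k))
2. (t (f (t (m) (m) (k)) (f (r (k) (k)) (m) (m)) (f (k) (m) (m))) (f (k) (f (r (k) (k)) (m) (m)) (m)) (k))  →  (t (f (t (m) (m) (k)) (f (k) (m) (m)) (f (k) (m) (m))) (f (k) (f (r (k) (k)) (m) (m)) (m)) (k))
3. (t (f (t (m) (m) (k)) (f (k) (m) (m)) (f (k) (m) (m))) (f (k) (f (r (k) (k)) (m) (m)) (m)) (k))  →  (t (f (t (m) (m) (k)) (f (k) (m) (m)) (f (k) (m) (m))) (f (k) (f (k) (m) (m)) (m)) (k))


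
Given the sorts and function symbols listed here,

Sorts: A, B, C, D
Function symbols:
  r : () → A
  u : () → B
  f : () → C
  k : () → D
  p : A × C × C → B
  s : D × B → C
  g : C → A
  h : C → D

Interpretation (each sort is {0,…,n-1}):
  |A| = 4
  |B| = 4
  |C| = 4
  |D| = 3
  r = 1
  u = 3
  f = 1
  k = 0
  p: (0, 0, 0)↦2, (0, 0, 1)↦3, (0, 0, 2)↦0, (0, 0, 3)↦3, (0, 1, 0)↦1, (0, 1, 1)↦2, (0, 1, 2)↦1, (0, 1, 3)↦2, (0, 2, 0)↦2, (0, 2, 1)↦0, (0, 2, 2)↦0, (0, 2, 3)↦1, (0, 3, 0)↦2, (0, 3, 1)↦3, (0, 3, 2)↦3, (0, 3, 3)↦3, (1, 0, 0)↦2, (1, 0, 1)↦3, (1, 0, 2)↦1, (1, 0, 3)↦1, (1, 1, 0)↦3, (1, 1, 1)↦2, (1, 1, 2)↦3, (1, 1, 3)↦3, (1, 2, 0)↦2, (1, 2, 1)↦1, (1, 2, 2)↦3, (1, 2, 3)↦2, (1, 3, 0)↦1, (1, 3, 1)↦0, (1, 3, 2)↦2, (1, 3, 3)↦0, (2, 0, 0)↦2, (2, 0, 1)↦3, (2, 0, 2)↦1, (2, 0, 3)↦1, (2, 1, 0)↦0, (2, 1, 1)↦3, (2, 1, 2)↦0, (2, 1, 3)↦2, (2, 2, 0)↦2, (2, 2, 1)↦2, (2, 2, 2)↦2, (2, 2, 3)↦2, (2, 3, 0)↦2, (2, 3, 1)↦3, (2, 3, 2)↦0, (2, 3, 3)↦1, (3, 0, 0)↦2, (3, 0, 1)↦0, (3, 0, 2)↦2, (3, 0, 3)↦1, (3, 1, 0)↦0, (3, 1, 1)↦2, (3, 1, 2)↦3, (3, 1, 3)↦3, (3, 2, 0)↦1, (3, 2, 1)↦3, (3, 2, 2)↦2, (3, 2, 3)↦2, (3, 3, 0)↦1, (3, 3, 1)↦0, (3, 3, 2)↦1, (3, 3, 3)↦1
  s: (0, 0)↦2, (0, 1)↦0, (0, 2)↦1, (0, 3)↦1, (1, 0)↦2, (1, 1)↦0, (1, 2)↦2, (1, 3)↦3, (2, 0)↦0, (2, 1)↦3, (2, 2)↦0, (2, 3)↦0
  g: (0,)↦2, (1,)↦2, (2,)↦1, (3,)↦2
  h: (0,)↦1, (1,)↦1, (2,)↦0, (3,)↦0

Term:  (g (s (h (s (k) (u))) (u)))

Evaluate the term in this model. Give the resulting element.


value = 2

  k = 0
  u = 3
  (s (k) (u)) = s(0, 3) = 1
  (h (s (k) (u))) = h(1,) = 1
  u = 3
  (s (h (s (k) (u))) (u)) = s(1, 3) = 3
  (g (s (h (s (k) (u))) (u))) = g(3,) = 2


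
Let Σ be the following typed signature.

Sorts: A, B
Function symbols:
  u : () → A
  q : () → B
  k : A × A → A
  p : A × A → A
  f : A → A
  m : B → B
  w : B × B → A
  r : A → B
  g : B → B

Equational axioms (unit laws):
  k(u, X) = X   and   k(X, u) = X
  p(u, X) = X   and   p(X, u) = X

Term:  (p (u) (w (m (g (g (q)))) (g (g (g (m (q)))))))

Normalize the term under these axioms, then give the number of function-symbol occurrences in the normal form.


1. (p (u) (w (m (g (g (q)))) (g (g (g (m (q)))))))  →  (w (m (g (g (q)))) (g (g (g (m (q))))))
normal form: (w (m (g (g (q)))) (g (g (g (m (q))))))

size = 10


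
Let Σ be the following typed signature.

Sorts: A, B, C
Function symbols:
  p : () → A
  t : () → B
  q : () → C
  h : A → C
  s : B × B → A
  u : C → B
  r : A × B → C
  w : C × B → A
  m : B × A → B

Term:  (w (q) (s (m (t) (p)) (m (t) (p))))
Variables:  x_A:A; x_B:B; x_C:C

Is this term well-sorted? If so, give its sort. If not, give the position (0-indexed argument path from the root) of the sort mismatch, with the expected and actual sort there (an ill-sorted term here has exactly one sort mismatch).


ill-sorted at position [1]: expected B, got A

  (q) : C
      (t) : B
      (p) : A
    (m (t) (p)) : B
      (t) : B
      (p) : A
    (m (t) (p)) : B
  (s (m (t) (p)) (m (t) (p))) : A
(w (q) (s (m (t) (p)) (m (t) (p)))) : ✗ arg 1 at [1] has sort A, expected B


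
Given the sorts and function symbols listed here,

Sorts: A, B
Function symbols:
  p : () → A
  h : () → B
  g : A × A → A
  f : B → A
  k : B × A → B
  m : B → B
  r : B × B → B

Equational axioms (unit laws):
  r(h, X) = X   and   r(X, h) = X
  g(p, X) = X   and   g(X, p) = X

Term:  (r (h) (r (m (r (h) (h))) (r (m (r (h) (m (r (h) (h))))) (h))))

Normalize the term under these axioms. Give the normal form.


normal form = (r (m (h)) (m (m (h))))

1. (r (h) (r (m (r (h) (h))) (r (m (r (h) (m (r (h) (h))))) (h))))  →  (r (m (r (h) (h))) (r (m (r (h) (m (r (h) (h))))) (h)))
2. (r (m (r (h) (h))) (r (m (r (h) (m (r (h) (h))))) (h)))  →  (r (m (h)) (r (m (r (h) (m (r (h) (h))))) (h)))
3. (r (m (h)) (r (m (r (h) (m (r (h) (h))))) (h)))  →  (r (m (h)) (m (r (h) (m (r (h) (h))))))
4. (r (m (h)) (m (r (h) (m (r (h) (h))))))  →  (r (m (h)) (m (m (r (h) (h)))))
5. (r (m (h)) (m (m (r (h) (h)))))  →  (r (m (h)) (m (m (h))))


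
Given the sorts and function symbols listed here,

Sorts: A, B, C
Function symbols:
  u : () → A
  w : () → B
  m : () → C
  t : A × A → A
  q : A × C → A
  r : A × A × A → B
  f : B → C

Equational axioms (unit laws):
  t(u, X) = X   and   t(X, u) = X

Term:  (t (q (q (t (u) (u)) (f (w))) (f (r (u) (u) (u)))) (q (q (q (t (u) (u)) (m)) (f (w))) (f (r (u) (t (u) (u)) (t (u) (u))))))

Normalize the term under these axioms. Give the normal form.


1. (t (q (q (t (u) (u)) (f (w))) (f (r (u) (u) (u)))) (q (q (q (t (u) (u)) (m)) (f (w))) (f (r (u) (t (u) (u)) (t (u) (u))))))  →  (t (q (q (u) (f (w))) (f (r (u) (u) (u)))) (q (q (q (t (u) (u)) (m)) (f (w))) (f (r (u) (t (u) (u)) (t (u) (u))))))
2. (t (q (q (u) (f (w))) (f (r (u) (u) (u)))) (q (q (q (t (u) (u)) (m)) (f (w))) (f (r (u) (t (u) (u)) (t (u) (u))))))  →  (t (q (q (u) (f (w))) (f (r (u) (u) (u)))) (q (q (q (u) (m)) (f (w))) (f (r (u) (t (u) (u)) (t (u) (u))))))
3. (t (q (q (u) (f (w))) (f (r (u) (u) (u)))) (q (q (q (u) (m)) (f (w))) (f (r (u) (t (u) (u)) (t (u) (u))))))  →  (t (q (q (u) (f (w))) (f (r (u) (u) (u)))) (q (q (q (u) (m)) (f (w))) (f (r (u) (u) (t (u) (u))))))
4. (t (q (q (u) (f (w))) (f (r (u) (u) (u)))) (q (q (q (u) (m)) (f (w))) (f (r (u) (u) (t (u) (u))))))  →  (t (q (q (u) (f (w))) (f (r (u) (u) (u)))) (q (q (q (u) (m)) (f (w))) (f (r (u) (u) (u)))))

normal form = (t (q (q (u) (f (w))) (f (r (u) (u) (u)))) (q (q (q (u) (m)) (f (w))) (f (r (u) (u) (u)))))


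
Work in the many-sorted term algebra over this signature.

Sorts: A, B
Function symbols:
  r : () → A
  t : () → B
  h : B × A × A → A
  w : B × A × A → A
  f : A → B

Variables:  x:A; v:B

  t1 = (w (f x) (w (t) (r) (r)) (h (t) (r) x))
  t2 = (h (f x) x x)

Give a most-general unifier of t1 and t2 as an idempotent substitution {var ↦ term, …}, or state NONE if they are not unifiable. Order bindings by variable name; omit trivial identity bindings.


NONE (not unifiable)

head clash or occurs-check failure — not unifiable


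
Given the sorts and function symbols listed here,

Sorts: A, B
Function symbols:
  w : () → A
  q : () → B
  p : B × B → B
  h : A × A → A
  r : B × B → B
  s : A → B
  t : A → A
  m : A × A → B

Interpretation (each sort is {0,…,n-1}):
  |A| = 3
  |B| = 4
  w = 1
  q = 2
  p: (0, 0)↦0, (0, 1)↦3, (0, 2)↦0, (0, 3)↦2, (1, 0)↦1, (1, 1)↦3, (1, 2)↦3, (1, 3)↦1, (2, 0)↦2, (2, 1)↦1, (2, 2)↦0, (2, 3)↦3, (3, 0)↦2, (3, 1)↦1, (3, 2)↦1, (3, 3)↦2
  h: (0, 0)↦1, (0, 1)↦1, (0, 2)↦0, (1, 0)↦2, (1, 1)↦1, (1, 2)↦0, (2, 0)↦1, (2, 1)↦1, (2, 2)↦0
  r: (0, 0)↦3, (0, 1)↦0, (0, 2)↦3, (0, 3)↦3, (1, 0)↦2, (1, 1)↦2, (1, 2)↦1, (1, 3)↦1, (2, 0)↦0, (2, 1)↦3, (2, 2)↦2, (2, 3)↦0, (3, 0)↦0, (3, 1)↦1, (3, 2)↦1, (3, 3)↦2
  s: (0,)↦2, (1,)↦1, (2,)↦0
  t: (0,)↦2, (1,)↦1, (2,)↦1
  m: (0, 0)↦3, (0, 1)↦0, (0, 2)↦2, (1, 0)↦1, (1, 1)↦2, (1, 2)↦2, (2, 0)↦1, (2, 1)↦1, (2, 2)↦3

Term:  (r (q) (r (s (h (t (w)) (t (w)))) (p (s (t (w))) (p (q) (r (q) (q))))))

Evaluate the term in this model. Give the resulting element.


  q = 2
  w = 1
  (t (w)) = t(1,) = 1
  w = 1
  (t (w)) = t(1,) = 1
  (h (t (w)) (t (w))) = h(1, 1) = 1
  (s (h (t (w)) (t (w)))) = s(1,) = 1
  w = 1
  (t (w)) = t(1,) = 1
  (s (t (w))) = s(1,) = 1
  q = 2
  q = 2
  q = 2
  (r (q) (q)) = r(2, 2) = 2
  (p (q) (r (q) (q))) = p(2, 2) = 0
  (p (s (t (w))) (p (q) (r (q) (q)))) = p(1, 0) = 1
  (r (s (h (t (w)) (t (w)))) (p (s (t (w))) (p (q) (r (q) (q))))) = r(1, 1) = 2
  (r (q) (r (s (h (t (w)) (t (w)))) (p (s (t (w))) (p (q) (r (q) (q)))))) = r(2, 2) = 2

value = 2


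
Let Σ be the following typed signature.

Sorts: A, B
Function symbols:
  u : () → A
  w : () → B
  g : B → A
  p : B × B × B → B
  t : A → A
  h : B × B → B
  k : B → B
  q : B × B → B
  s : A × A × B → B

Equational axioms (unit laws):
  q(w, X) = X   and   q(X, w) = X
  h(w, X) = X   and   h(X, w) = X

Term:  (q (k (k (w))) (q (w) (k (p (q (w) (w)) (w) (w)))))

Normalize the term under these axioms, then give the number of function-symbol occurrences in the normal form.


size = 9

1. (q (k (k (w))) (q (w) (k (p (q (w) (w)) (w) (w)))))  →  (q (k (k (w))) (k (p (q (w) (w)) (w) (w))))
2. (q (k (k (w))) (k (p (q (w) (w)) (w) (w))))  →  (q (k (k (w))) (k (p (w) (w) (w))))
normal form: (q (k (k (w))) (k (p (w) (w) (w))))


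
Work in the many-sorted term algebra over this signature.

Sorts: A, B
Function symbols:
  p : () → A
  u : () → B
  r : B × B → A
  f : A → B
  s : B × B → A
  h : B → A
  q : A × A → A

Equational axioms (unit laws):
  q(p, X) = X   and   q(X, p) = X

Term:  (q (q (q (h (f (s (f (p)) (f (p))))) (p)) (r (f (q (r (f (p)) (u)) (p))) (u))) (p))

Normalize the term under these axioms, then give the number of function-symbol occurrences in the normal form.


1. (q (q (q (h (f (s (f (p)) (f (p))))) (p)) (r (f (q (r (f (p)) (u)) (p))) (u))) (p))  →  (q (q (h (f (s (f (p)) (f (p))))) (p)) (r (f (q (r (f (p)) (u)) (p))) (u)))
2. (q (q (h (f (s (f (p)) (f (p))))) (p)) (r (f (q (r (f (p)) (u)) (p))) (u)))  →  (q (h (f (s (f (p)) (f (p))))) (r (f (q (r (f (p)) (u)) (p))) (u)))
3. (q (h (f (s (f (p)) (f (p))))) (r (f (q (r (f (p)) (u)) (p))) (u)))  →  (q (h (f (s (f (p)) (f (p))))) (r (f (r (f (p)) (u))) (u)))
normal form: (q (h (f (s (f (p)) (f (p))))) (r (f (r (f (p)) (u))) (u)))

size = 15


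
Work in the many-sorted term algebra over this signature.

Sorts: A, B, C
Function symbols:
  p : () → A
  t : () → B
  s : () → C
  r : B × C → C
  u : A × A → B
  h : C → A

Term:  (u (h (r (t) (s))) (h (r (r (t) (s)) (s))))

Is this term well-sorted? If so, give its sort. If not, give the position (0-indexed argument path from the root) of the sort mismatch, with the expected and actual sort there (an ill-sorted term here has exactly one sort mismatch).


      (t) : B
      (s) : C
    (r (t) (s)) : C
  (h (r (t) (s))) : A
        (t) : B
        (s) : C
      (r (t) (s)) : C
      (s) : C
    (r (r (t) (s)) (s)) : ✗ arg 0 at [1, 0, 0] has sort C, expected B

ill-sorted at position [1, 0, 0]: expected B, got C


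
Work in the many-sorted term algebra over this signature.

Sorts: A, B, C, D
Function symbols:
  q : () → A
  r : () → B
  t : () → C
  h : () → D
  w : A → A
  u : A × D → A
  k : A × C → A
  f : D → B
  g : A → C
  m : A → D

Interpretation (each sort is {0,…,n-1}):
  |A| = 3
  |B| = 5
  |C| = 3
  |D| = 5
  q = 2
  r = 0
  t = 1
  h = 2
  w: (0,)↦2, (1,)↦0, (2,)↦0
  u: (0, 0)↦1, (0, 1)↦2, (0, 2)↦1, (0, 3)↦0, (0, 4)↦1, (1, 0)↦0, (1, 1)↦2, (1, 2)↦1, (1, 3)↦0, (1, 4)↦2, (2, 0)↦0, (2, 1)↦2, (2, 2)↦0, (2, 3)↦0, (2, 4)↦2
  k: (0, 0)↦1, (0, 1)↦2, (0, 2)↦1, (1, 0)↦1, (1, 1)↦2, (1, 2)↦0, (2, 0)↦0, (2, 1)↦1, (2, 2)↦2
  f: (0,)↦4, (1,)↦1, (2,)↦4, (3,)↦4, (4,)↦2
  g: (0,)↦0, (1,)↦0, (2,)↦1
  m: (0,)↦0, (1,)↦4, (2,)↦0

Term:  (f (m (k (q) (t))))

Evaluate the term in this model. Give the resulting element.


  q = 2
  t = 1
  (k (q) (t)) = k(2, 1) = 1
  (m (k (q) (t))) = m(1,) = 4
  (f (m (k (q) (t)))) = f(4,) = 2

value = 2


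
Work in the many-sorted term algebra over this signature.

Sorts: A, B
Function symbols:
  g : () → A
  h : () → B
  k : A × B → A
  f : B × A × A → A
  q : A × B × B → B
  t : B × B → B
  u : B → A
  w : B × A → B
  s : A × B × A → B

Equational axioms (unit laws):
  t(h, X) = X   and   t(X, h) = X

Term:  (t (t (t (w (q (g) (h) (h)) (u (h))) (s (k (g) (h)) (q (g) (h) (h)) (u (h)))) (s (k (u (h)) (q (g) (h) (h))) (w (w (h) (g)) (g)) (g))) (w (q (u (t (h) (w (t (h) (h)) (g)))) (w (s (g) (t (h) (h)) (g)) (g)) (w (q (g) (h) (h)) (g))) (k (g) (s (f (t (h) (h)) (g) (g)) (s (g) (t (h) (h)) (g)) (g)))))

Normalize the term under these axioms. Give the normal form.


normal form = (t (t (t (w (q (g) (h) (h)) (u (h))) (s (k (g) (h)) (q (g) (h) (h)) (u (h)))) (s (k (u (h)) (q (g) (h) (h))) (w (w (h) (g)) (g)) (g))) (w (q (u (w (h) (g))) (w (s (g) (h) (g)) (g)) (w (q (g) (h) (h)) (g))) (k (g) (s (f (h) (g) (g)) (s (g) (h) (g)) (g)))))

1. (t (t (t (w (q (g) (h) (h)) (u (h))) (s (k (g) (h)) (q (g) (h) (h)) (u (h)))) (s (k (u (h)) (q (g) (h) (h))) (w (w (h) (g)) (g)) (g))) (w (q (u (t (h) (w (t (h) (h)) (g)))) (w (s (g) (t (h) (h)) (g)) (g)) (w (q (g) (h) (h)) (g))) (k (g) (s (f (t (h) (h)) (g) (g)) (s (g) (t (h) (h)) (g)) (g)))))  →  (t (t (t (w (q (g) (h) (h)) (u (h))) (s (k (g) (h)) (q (g) (h) (h)) (u (h)))) (s (k (u (h)) (q (g) (h) (h))) (w (w (h) (g)) (g)) (g))) (w (q (u (w (t (h) (h)) (g))) (w (s (g) (t (h) (h)) (g)) (g)) (w (q (g) (h) (h)) (g))) (k (g) (s (f (t (h) (h)) (g) (g)) (s (g) (t (h) (h)) (g)) (g)))))
2. (t (t (t (w (q (g) (h) (h)) (u (h))) (s (k (g) (h)) (q (g) (h) (h)) (u (h)))) (s (k (u (h)) (q (g) (h) (h))) (w (w (h) (g)) (g)) (g))) (w (q (u (w (t (h) (h)) (g))) (w (s (g) (t (h) (h)) (g)) (g)) (w (q (g) (h) (h)) (g))) (k (g) (s (f (t (h) (h)) (g) (g)) (s (g) (t (h) (h)) (g)) (g)))))  →  (t (t (t (w (q (g) (h) (h)) (u (h))) (s (k (g) (h)) (q (g) (h) (h)) (u (h)))) (s (k (u (h)) (q (g) (h) (h))) (w (w (h) (g)) (g)) (g))) (w (q (u (w (h) (g))) (w (s (g) (t (h) (h)) (g)) (g)) (w (q (g) (h) (h)) (g))) (k (g) (s (f (t (h) (h)) (g) (g)) (s (g) (t (h) (h)) (g)) (g)))))
3. (t (t (t (w (q (g) (h) (h)) (u (h))) (s (k (g) (h)) (q (g) (h) (h)) (u (h)))) (s (k (u (h)) (q (g) (h) (h))) (w (w (h) (g)) (g)) (g))) (w (q (u (w (h) (g))) (w (s (g) (t (h) (h)) (g)) (g)) (w (q (g) (h) (h)) (g))) (k (g) (s (f (t (h) (h)) (g) (g)) (s (g) (t (h) (h)) (g)) (g)))))  →  (t (t (t (w (q (g) (h) (h)) (u (h))) (s (k (g) (h)) (q (g) (h) (h)) (u (h)))) (s (k (u (h)) (q (g) (h) (h))) (w (w (h) (g)) (g)) (g))) (w (q (u (w (h) (g))) (w (s (g) (h) (g)) (g)) (w (q (g) (h) (h)) (g))) (k (g) (s (f (t (h) (h)) (g) (g)) (s (g) (t (h) (h)) (g)) (g)))))
4. (t (t (t (w (q (g) (h) (h)) (u (h))) (s (k (g) (h)) (q (g) (h) (h)) (u (h)))) (s (k (u (h)) (q (g) (h) (h))) (w (w (h) (g)) (g)) (g))) (w (q (u (w (h) (g))) (w (s (g) (h) (g)) (g)) (w (q (g) (h) (h)) (g))) (k (g) (s (f (t (h) (h)) (g) (g)) (s (g) (t (h) (h)) (g)) (g)))))  →  (t (t (t (w (q (g) (h) (h)) (u (h))) (s (k (g) (h)) (q (g) (h) (h)) (u (h)))) (s (k (u (h)) (q (g) (h) (h))) (w (w (h) (g)) (g)) (g))) (w (q (u (w (h) (g))) (w (s (g) (h) (g)) (g)) (w (q (g) (h) (h)) (g))) (k (g) (s (f (h) (g) (g)) (s (g) (t (h) (h)) (g)) (g)))))
5. (t (t (t (w (q (g) (h) (h)) (u (h))) (s (k (g) (h)) (q (g) (h) (h)) (u (h)))) (s (k (u (h)) (q (g) (h) (h))) (w (w (h) (g)) (g)) (g))) (w (q (u (w (h) (g))) (w (s (g) (h) (g)) (g)) (w (q (g) (h) (h)) (g))) (k (g) (s (f (h) (g) (g)) (s (g) (t (h) (h)) (g)) (g)))))  →  (t (t (t (w (q (g) (h) (h)) (u (h))) (s (k (g) (h)) (q (g) (h) (h)) (u (h)))) (s (k (u (h)) (q (g) (h) (h))) (w (w (h) (g)) (g)) (g))) (w (q (u (w (h) (g))) (w (s (g) (h) (g)) (g)) (w (q (g) (h) (h)) (g))) (k (g) (s (f (h) (g) (g)) (s (g) (h) (g)) (g)))))


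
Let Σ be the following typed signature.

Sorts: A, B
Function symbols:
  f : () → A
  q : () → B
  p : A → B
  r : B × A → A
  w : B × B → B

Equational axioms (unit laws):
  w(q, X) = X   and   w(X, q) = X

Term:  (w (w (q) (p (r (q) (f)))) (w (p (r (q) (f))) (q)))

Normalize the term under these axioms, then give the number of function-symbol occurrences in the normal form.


1. (w (w (q) (p (r (q) (f)))) (w (p (r (q) (f))) (q)))  →  (w (p (r (q) (f))) (w (p (r (q) (f))) (q)))
2. (w (p (r (q) (f))) (w (p (r (q) (f))) (q)))  →  (w (p (r (q) (f))) (p (r (q) (f))))
normal form: (w (p (r (q) (f))) (p (r (q) (f))))

size = 9


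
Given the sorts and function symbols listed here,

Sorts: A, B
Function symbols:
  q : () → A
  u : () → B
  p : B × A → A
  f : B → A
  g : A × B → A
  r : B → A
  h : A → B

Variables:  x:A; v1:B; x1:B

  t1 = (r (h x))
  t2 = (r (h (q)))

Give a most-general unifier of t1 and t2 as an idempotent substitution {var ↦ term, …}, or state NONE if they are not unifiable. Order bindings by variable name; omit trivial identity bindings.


{x ↦ (q)}


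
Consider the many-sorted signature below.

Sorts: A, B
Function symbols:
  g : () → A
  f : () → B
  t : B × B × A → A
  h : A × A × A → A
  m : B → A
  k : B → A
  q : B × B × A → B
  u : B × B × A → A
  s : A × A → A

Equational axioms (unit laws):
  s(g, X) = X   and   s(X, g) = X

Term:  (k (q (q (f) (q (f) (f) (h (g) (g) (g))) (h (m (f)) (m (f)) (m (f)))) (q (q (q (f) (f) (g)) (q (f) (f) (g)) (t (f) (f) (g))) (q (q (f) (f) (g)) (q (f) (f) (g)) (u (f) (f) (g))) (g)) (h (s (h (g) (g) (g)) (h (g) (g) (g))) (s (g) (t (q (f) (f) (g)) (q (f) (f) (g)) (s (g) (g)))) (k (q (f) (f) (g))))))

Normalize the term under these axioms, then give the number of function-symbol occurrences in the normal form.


size = 71

1. (k (q (q (f) (q (f) (f) (h (g) (g) (g))) (h (m (f)) (m (f)) (m (f)))) (q (q (q (f) (f) (g)) (q (f) (f) (g)) (t (f) (f) (g))) (q (q (f) (f) (g)) (q (f) (f) (g)) (u (f) (f) (g))) (g)) (h (s (h (g) (g) (g)) (h (g) (g) (g))) (s (g) (t (q (f) (f) (g)) (q (f) (f) (g)) (s (g) (g)))) (k (q (f) (f) (g))))))  →  (k (q (q (f) (q (f) (f) (h (g) (g) (g))) (h (m (f)) (m (f)) (m (f)))) (q (q (q (f) (f) (g)) (q (f) (f) (g)) (t (f) (f) (g))) (q (q (f) (f) (g)) (q (f) (f) (g)) (u (f) (f) (g))) (g)) (h (s (h (g) (g) (g)) (h (g) (g) (g))) (t (q (f) (f) (g)) (q (f) (f) (g)) (s (g) (g))) (k (q (f) (f) (g))))))
2. (k (q (q (f) (q (f) (f) (h (g) (g) (g))) (h (m (f)) (m (f)) (m (f)))) (q (q (q (f) (f) (g)) (q (f) (f) (g)) (t (f) (f) (g))) (q (q (f) (f) (g)) (q (f) (f) (g)) (u (f) (f) (g))) (g)) (h (s (h (g) (g) (g)) (h (g) (g) (g))) (t (q (f) (f) (g)) (q (f) (f) (g)) (s (g) (g))) (k (q (f) (f) (g))))))  →  (k (q (q (f) (q (f) (f) (h (g) (g) (g))) (h (m (f)) (m (f)) (m (f)))) (q (q (q (f) (f) (g)) (q (f) (f) (g)) (t (f) (f) (g))) (q (q (f) (f) (g)) (q (f) (f) (g)) (u (f) (f) (g))) (g)) (h (s (h (g) (g) (g)) (h (g) (g) (g))) (t (q (f) (f) (g)) (q (f) (f) (g)) (g)) (k (q (f) (f) (g))))))
normal form: (k (q (q (f) (q (f) (f) (h (g) (g) (g))) (h (m (f)) (m (f)) (m (f)))) (q (q (q (f) (f) (g)) (q (f) (f) (g)) (t (f) (f) (g))) (q (q (f) (f) (g)) (q (f) (f) (g)) (u (f) (f) (g))) (g)) (h (s (h (g) (g) (g)) (h (g) (g) (g))) (t (q (f) (f) (g)) (q (f) (f) (g)) (g)) (k (q (f) (f) (g))))))


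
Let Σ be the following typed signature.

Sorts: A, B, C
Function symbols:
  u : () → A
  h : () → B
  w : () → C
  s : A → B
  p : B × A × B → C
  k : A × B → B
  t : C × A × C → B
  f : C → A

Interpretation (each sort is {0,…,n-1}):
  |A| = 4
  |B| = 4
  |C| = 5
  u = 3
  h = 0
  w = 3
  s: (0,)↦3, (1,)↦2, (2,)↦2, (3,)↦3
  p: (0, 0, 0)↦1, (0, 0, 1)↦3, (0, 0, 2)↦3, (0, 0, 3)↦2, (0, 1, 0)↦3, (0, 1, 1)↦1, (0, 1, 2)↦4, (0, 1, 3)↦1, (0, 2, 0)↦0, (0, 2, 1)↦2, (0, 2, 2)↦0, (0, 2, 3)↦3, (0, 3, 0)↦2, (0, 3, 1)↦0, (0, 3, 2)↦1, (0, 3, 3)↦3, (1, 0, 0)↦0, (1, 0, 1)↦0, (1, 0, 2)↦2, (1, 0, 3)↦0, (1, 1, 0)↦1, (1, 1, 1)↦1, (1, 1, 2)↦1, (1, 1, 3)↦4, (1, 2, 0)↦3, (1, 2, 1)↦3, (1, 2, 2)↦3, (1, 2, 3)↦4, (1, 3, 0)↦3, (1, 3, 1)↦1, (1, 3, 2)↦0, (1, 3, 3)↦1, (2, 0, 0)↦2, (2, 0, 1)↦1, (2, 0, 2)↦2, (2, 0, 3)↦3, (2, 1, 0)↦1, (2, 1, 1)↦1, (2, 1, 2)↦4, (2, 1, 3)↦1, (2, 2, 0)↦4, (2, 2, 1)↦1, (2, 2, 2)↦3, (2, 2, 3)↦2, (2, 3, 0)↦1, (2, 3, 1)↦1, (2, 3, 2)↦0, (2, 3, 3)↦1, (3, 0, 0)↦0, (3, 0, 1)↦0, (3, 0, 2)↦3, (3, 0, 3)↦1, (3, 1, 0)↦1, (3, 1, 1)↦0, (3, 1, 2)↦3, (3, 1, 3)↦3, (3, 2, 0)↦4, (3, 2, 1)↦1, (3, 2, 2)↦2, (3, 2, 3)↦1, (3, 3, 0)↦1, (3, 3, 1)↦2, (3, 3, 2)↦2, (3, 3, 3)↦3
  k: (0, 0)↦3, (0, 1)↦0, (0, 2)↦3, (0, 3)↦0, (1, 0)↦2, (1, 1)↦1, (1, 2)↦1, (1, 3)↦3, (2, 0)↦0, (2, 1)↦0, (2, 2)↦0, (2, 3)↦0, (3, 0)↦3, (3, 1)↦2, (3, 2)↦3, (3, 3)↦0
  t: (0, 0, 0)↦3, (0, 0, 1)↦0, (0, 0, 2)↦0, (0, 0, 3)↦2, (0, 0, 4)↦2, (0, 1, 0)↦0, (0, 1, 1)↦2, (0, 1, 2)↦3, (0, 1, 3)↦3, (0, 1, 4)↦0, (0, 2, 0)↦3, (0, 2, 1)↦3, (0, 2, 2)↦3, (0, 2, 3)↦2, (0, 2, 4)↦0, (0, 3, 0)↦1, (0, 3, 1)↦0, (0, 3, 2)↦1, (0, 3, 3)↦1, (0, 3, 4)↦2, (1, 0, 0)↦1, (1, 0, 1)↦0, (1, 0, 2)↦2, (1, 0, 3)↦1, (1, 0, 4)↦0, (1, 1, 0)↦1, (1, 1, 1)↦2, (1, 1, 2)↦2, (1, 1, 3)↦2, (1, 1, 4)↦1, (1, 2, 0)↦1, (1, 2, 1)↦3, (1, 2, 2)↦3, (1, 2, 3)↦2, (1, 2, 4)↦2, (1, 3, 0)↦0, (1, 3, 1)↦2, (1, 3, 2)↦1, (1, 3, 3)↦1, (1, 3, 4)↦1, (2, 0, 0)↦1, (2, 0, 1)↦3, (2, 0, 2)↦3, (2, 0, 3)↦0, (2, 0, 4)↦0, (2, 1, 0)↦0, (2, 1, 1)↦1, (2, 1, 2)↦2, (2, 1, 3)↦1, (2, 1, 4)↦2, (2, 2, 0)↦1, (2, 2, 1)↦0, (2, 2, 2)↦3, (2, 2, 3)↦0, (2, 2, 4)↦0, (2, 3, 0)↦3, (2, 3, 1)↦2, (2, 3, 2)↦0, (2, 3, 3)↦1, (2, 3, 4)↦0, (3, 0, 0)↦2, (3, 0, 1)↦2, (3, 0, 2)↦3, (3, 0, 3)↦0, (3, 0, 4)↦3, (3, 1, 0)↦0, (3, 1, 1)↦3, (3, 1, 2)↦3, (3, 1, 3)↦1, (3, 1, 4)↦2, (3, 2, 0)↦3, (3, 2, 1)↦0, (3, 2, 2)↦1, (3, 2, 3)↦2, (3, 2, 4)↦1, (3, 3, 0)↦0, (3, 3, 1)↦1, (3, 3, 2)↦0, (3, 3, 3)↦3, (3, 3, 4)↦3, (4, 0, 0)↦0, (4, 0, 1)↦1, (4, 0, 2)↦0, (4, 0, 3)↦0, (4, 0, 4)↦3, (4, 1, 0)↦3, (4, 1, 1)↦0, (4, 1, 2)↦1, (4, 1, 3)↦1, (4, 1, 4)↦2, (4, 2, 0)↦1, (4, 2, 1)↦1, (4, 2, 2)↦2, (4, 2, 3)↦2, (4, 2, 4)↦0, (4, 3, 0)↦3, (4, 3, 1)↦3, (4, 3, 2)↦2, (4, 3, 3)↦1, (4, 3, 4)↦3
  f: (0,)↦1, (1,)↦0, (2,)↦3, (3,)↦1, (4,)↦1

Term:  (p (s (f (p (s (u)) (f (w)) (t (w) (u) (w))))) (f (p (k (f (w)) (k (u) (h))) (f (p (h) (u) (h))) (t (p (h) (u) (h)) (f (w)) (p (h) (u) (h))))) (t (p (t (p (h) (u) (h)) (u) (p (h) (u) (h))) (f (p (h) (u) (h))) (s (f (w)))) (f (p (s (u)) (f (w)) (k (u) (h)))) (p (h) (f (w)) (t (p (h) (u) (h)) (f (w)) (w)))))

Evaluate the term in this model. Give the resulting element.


  u = 3
  (s (u)) = s(3,) = 3
  w = 3
  (f (w)) = f(3,) = 1
  w = 3
  u = 3
  w = 3
  (t (w) (u) (w)) = t(3, 3, 3) = 3
  (p (s (u)) (f (w)) (t (w) (u) (w))) = p(3, 1, 3) = 3
  (f (p (s (u)) (f (w)) (t (w) (u) (w)))) = f(3,) = 1
  (s (f (p (s (u)) (f (w)) (t (w) (u) (w))))) = s(1,) = 2
  w = 3
  (f (w)) = f(3,) = 1
  u = 3
  h = 0
  (k (u) (h)) = k(3, 0) = 3
  (k (f (w)) (k (u) (h))) = k(1, 3) = 3
  h = 0
  u = 3
  h = 0
  (p (h) (u) (h)) = p(0, 3, 0) = 2
  (f (p (h) (u) (h))) = f(2,) = 3
  h = 0
  u = 3
  h = 0
  (p (h) (u) (h)) = p(0, 3, 0) = 2
  w = 3
  (f (w)) = f(3,) = 1
  h = 0
  u = 3
  h = 0
  (p (h) (u) (h)) = p(0, 3, 0) = 2
  (t (p (h) (u) (h)) (f (w)) (p (h) (u) (h))) = t(2, 1, 2) = 2
  (p (k (f (w)) (k (u) (h))) (f (p (h) (u) (h))) (t (p (h) (u) (h)) (f (w)) (p (h) (u) (h)))) = p(3, 3, 2) = 2
  (f (p (k (f (w)) (k (u) (h))) (f (p (h) (u) (h))) (t (p (h) (u) (h)) (f (w)) (p (h) (u) (h))))) = f(2,) = 3
  h = 0
  u = 3
  h = 0
  (p (h) (u) (h)) = p(0, 3, 0) = 2
  u = 3
  h = 0
  u = 3
  h = 0
  (p (h) (u) (h)) = p(0, 3, 0) = 2
  (t (p (h) (u) (h)) (u) (p (h) (u) (h))) = t(2, 3, 2) = 0
  h = 0
  u = 3
  h = 0
  (p (h) (u) (h)) = p(0, 3, 0) = 2
  (f (p (h) (u) (h))) = f(2,) = 3
  w = 3
  (f (w)) = f(3,) = 1
  (s (f (w))) = s(1,) = 2
  (p (t (p (h) (u) (h)) (u) (p (h) (u) (h))) (f (p (h) (u) (h))) (s (f (w)))) = p(0, 3, 2) = 1
  u = 3
  (s (u)) = s(3,) = 3
  w = 3
  (f (w)) = f(3,) = 1
  u = 3
  h = 0
  (k (u) (h)) = k(3, 0) = 3
  (p (s (u)) (f (w)) (k (u) (h))) = p(3, 1, 3) = 3
  (f (p (s (u)) (f (w)) (k (u) (h)))) = f(3,) = 1
  h = 0
  w = 3
  (f (w)) = f(3,) = 1
  h = 0
  u = 3
  h = 0
  (p (h) (u) (h)) = p(0, 3, 0) = 2
  w = 3
  (f (w)) = f(3,) = 1
  w = 3
  (t (p (h) (u) (h)) (f (w)) (w)) = t(2, 1, 3) = 1
  (p (h) (f (w)) (t (p (h) (u) (h)) (f (w)) (w))) = p(0, 1, 1) = 1
  (t (p (t (p (h) (u) (h)) (u) (p (h) (u) (h))) (f (p (h) (u) (h))) (s (f (w)))) (f (p (s (u)) (f (w)) (k (u) (h)))) (p (h) (f (w)) (t (p (h) (u) (h)) (f (w)) (w)))) = t(1, 1, 1) = 2
  (p (s (f (p (s (u)) (f (w)) (t (w) (u) (w))))) (f (p (k (f (w)) (k (u) (h))) (f (p (h) (u) (h))) (t (p (h) (u) (h)) (f (w)) (p (h) (u) (h))))) (t (p (t (p (h) (u) (h)) (u) (p (h) (u) (h))) (f (p (h) (u) (h))) (s (f (w)))) (f (p (s (u)) (f (w)) (k (u) (h)))) (p (h) (f (w)) (t (p (h) (u) (h)) (f (w)) (w))))) = p(2, 3, 2) = 0

value = 0


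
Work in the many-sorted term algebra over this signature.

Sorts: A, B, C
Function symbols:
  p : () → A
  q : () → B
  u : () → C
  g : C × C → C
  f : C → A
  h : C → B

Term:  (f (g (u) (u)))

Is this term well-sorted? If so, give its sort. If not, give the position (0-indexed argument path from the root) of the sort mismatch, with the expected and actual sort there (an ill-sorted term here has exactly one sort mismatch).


well-sorted; sort = A

    (u) : C
    (u) : C
  (g (u) (u)) : C
(f (g (u) (u))) : A


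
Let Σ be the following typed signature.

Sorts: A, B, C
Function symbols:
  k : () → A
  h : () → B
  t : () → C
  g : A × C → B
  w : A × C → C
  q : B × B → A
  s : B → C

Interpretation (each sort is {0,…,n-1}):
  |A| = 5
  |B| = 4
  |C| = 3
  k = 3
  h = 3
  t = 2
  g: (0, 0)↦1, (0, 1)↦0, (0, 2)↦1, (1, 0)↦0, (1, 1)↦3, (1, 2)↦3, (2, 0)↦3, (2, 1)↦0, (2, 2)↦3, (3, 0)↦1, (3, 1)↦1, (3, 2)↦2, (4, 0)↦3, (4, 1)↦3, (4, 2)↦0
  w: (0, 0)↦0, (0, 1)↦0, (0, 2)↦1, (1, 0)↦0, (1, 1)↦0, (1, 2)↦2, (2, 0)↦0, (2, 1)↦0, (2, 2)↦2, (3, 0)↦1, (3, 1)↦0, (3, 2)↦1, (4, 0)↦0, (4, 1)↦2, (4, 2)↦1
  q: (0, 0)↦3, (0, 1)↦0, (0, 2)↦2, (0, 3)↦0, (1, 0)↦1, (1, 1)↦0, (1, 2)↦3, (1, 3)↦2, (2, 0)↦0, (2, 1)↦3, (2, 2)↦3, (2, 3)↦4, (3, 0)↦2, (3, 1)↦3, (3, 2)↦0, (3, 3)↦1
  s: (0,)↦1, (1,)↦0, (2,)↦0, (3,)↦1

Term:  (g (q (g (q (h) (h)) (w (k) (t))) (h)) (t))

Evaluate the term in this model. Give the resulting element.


  h = 3
  h = 3
  (q (h) (h)) = q(3, 3) = 1
  k = 3
  t = 2
  (w (k) (t)) = w(3, 2) = 1
  (g (q (h) (h)) (w (k) (t))) = g(1, 1) = 3
  h = 3
  (q (g (q (h) (h)) (w (k) (t))) (h)) = q(3, 3) = 1
  t = 2
  (g (q (g (q (h) (h)) (w (k) (t))) (h)) (t)) = g(1, 2) = 3

value = 3


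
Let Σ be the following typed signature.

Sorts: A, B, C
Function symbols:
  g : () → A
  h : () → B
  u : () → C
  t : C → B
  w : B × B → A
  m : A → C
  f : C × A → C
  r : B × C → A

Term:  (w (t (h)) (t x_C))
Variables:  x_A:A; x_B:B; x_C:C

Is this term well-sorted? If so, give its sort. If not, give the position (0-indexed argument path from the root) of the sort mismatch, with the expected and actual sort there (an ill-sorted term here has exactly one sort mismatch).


    (h) : B
  (t (h)) : ✗ arg 0 at [0, 0] has sort B, expected C
    x_C : C
  (t x_C) : B

ill-sorted at position [0, 0]: expected C, got B


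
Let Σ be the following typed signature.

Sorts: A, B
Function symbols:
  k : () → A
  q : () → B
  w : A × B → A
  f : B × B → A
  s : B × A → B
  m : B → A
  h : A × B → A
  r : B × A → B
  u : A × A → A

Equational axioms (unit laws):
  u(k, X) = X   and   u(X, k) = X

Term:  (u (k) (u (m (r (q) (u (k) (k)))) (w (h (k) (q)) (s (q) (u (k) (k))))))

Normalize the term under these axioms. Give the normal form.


normal form = (u (m (r (q) (k))) (w (h (k) (q)) (s (q) (k))))

1. (u (k) (u (m (r (q) (u (k) (k)))) (w (h (k) (q)) (s (q) (u (k) (k))))))  →  (u (m (r (q) (u (k) (k)))) (w (h (k) (q)) (s (q) (u (k) (k)))))
2. (u (m (r (q) (u (k) (k)))) (w (h (k) (q)) (s (q) (u (k) (k)))))  →  (u (m (r (q) (k))) (w (h (k) (q)) (s (q) (u (k) (k)))))
3. (u (m (r (q) (k))) (w (h (k) (q)) (s (q) (u (k) (k)))))  →  (u (m (r (q) (k))) (w (h (k) (q)) (s (q) (k))))


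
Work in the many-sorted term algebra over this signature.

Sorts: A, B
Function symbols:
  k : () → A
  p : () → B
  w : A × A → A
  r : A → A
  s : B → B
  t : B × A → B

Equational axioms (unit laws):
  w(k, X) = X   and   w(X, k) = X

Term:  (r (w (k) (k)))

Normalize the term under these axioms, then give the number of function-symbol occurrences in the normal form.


size = 2

1. (r (w (k) (k)))  →  (r (k))
normal form: (r (k))


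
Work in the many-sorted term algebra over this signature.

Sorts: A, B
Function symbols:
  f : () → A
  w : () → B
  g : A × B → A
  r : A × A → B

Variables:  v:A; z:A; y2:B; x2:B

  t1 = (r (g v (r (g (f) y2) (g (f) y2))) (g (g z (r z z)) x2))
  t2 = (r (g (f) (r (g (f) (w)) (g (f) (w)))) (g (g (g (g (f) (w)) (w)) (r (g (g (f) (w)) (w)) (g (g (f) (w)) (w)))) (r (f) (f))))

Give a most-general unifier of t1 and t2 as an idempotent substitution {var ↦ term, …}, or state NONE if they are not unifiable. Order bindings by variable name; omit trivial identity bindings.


{v ↦ (f), x2 ↦ (r (f) (f)), y2 ↦ (w), z ↦ (g (g (f) (w)) (w))}


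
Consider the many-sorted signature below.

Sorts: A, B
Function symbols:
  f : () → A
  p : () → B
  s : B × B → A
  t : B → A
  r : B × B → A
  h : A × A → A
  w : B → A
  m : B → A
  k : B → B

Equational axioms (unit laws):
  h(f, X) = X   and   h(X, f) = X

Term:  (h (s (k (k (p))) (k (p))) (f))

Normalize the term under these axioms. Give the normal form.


normal form = (s (k (k (p))) (k (p)))

1. (h (s (k (k (p))) (k (p))) (f))  →  (s (k (k (p))) (k (p)))


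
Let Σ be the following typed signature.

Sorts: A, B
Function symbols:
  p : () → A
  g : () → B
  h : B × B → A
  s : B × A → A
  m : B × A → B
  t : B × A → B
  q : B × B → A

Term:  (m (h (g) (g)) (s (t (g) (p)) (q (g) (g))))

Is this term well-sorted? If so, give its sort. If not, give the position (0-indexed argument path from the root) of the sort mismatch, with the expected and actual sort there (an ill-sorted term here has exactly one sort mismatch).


ill-sorted at position [0]: expected B, got A

    (g) : B
    (g) : B
  (h (g) (g)) : A
      (g) : B
      (p) : A
    (t (g) (p)) : B
      (g) : B
      (g) : B
    (q (g) (g)) : A
  (s (t (g) (p)) (q (g) (g))) : A
(m (h (g) (g)) (s (t (g) (p)) (q (g) (g)))) : ✗ arg 0 at [0] has sort A, expected B


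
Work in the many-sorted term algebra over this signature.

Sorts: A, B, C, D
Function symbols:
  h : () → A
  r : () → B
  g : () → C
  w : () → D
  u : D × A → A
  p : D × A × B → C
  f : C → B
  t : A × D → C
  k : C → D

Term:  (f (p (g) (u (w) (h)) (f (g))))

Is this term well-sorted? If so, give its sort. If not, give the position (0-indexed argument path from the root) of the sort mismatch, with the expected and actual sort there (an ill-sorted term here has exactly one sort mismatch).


    (g) : C
      (w) : D
      (h) : A
    (u (w) (h)) : A
      (g) : C
    (f (g)) : B
  (p (g) (u (w) (h)) (f (g))) : ✗ arg 0 at [0, 0] has sort C, expected D

ill-sorted at position [0, 0]: expected D, got C


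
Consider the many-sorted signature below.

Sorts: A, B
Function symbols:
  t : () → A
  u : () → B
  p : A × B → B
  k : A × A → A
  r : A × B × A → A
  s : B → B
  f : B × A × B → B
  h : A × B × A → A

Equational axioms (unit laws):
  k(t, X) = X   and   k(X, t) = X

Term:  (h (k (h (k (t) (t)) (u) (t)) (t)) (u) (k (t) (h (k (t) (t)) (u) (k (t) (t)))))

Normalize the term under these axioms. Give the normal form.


normal form = (h (h (t) (u) (t)) (u) (h (t) (u) (t)))

1. (h (k (h (k (t) (t)) (u) (t)) (t)) (u) (k (t) (h (k (t) (t)) (u) (k (t) (t)))))  →  (h (h (k (t) (t)) (u) (t)) (u) (k (t) (h (k (t) (t)) (u) (k (t) (t)))))
2. (h (h (k (t) (t)) (u) (t)) (u) (k (t) (h (k (t) (t)) (u) (k (t) (t)))))  →  (h (h (t) (u) (t)) (u) (k (t) (h (k (t) (t)) (u) (k (t) (t)))))
3. (h (h (t) (u) (t)) (u) (k (t) (h (k (t) (t)) (u) (k (t) (t)))))  →  (h (h (t) (u) (t)) (u) (h (k (t) (t)) (u) (k (t) (t))))
4. (h (h (t) (u) (t)) (u) (h (k (t) (t)) (u) (k (t) (t))))  →  (h (h (t) (u) (t)) (u) (h (t) (u) (k (t) (t))))
5. (h (h (t) (u) (t)) (u) (h (t) (u) (k (t) (t))))  →  (h (h (t) (u) (t)) (u) (h (t) (u) (t)))


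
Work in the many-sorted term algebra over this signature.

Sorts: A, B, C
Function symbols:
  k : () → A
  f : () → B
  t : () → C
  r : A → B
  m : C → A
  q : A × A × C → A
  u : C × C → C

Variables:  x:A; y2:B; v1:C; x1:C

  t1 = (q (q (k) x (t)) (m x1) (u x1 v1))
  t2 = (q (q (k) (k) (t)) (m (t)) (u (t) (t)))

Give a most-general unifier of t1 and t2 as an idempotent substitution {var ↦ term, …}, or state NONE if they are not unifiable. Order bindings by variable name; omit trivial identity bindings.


{v1 ↦ (t), x ↦ (k), x1 ↦ (t)}


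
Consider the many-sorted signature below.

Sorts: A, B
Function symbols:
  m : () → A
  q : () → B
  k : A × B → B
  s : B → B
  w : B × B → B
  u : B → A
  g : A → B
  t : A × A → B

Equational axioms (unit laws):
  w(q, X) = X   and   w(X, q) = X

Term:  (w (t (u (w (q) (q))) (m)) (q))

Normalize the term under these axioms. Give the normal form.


1. (w (t (u (w (q) (q))) (m)) (q))  →  (t (u (w (q) (q))) (m))
2. (t (u (w (q) (q))) (m))  →  (t (u (q)) (m))

normal form = (t (u (q)) (m))


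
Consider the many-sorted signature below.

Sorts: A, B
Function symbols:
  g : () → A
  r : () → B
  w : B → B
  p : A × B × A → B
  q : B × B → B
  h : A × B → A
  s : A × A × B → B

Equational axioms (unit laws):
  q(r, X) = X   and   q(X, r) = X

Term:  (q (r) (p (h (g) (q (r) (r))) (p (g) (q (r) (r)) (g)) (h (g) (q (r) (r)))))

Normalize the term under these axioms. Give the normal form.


normal form = (p (h (g) (r)) (p (g) (r) (g)) (h (g) (r)))

1. (q (r) (p (h (g) (q (r) (r))) (p (g) (q (r) (r)) (g)) (h (g) (q (r) (r)))))  →  (p (h (g) (q (r) (r))) (p (g) (q (r) (r)) (g)) (h (g) (q (r) (r))))
2. (p (h (g) (q (r) (r))) (p (g) (q (r) (r)) (g)) (h (g) (q (r) (r))))  →  (p (h (g) (r)) (p (g) (q (r) (r)) (g)) (h (g) (q (r) (r))))
3. (p (h (g) (r)) (p (g) (q (r) (r)) (g)) (h (g) (q (r) (r))))  →  (p (h (g) (r)) (p (g) (r) (g)) (h (g) (q (r) (r))))
4. (p (h (g) (r)) (p (g) (r) (g)) (h (g) (q (r) (r))))  →  (p (h (g) (r)) (p (g) (r) (g)) (h (g) (r)))


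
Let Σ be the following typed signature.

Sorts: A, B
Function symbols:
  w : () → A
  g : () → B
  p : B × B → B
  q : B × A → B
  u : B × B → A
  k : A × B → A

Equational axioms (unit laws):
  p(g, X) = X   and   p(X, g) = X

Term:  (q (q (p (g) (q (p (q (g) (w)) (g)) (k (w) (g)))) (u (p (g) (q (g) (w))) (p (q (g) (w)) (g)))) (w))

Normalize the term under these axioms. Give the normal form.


1. (q (q (p (g) (q (p (q (g) (w)) (g)) (k (w) (g)))) (u (p (g) (q (g) (w))) (p (q (g) (w)) (g)))) (w))  →  (q (q (q (p (q (g) (w)) (g)) (k (w) (g))) (u (p (g) (q (g) (w))) (p (q (g) (w)) (g)))) (w))
2. (q (q (q (p (q (g) (w)) (g)) (k (w) (g))) (u (p (g) (q (g) (w))) (p (q (g) (w)) (g)))) (w))  →  (q (q (q (q (g) (w)) (k (w) (g))) (u (p (g) (q (g) (w))) (p (q (g) (w)) (g)))) (w))
3. (q (q (q (q (g) (w)) (k (w) (g))) (u (p (g) (q (g) (w))) (p (q (g) (w)) (g)))) (w))  →  (q (q (q (q (g) (w)) (k (w) (g))) (u (q (g) (w)) (p (q (g) (w)) (g)))) (w))
4. (q (q (q (q (g) (w)) (k (w) (g))) (u (q (g) (w)) (p (q (g) (w)) (g)))) (w))  →  (q (q (q (q (g) (w)) (k (w) (g))) (u (q (g) (w)) (q (g) (w)))) (w))

normal form = (q (q (q (q (g) (w)) (k (w) (g))) (u (q (g) (w)) (q (g) (w)))) (w))


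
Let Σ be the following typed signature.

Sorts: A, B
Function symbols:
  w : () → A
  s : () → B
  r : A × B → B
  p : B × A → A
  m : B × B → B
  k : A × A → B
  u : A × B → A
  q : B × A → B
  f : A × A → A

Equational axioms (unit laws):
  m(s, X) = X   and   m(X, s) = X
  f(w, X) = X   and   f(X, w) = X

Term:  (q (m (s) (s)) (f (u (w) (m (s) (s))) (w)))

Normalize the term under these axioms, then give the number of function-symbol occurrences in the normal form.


1. (q (m (s) (s)) (f (u (w) (m (s) (s))) (w)))  →  (q (s) (f (u (w) (m (s) (s))) (w)))
2. (q (s) (f (u (w) (m (s) (s))) (w)))  →  (q (s) (u (w) (m (s) (s))))
3. (q (s) (u (w) (m (s) (s))))  →  (q (s) (u (w) (s)))
normal form: (q (s) (u (w) (s)))

size = 5


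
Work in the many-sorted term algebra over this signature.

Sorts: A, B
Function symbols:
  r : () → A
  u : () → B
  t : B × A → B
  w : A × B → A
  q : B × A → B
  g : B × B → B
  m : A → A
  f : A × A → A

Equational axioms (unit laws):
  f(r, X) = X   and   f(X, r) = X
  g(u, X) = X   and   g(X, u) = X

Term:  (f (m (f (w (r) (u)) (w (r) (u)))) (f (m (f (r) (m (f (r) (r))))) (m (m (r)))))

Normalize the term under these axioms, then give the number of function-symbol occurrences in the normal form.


size = 16

1. (f (m (f (w (r) (u)) (w (r) (u)))) (f (m (f (r) (m (f (r) (r))))) (m (m (r)))))  →  (f (m (f (w (r) (u)) (w (r) (u)))) (f (m (m (f (r) (r)))) (m (m (r)))))
2. (f (m (f (w (r) (u)) (w (r) (u)))) (f (m (m (f (r) (r)))) (m (m (r)))))  →  (f (m (f (w (r) (u)) (w (r) (u)))) (f (m (m (r))) (m (m (r)))))
normal form: (f (m (f (w (r) (u)) (w (r) (u)))) (f (m (m (r))) (m (m (r)))))


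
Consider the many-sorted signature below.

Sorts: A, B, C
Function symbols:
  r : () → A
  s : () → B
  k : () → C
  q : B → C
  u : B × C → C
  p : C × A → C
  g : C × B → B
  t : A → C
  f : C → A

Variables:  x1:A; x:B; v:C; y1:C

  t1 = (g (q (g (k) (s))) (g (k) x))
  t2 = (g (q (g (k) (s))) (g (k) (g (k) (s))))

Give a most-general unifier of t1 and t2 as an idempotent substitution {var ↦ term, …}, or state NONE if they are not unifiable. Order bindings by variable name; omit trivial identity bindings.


{x ↦ (g (k) (s))}


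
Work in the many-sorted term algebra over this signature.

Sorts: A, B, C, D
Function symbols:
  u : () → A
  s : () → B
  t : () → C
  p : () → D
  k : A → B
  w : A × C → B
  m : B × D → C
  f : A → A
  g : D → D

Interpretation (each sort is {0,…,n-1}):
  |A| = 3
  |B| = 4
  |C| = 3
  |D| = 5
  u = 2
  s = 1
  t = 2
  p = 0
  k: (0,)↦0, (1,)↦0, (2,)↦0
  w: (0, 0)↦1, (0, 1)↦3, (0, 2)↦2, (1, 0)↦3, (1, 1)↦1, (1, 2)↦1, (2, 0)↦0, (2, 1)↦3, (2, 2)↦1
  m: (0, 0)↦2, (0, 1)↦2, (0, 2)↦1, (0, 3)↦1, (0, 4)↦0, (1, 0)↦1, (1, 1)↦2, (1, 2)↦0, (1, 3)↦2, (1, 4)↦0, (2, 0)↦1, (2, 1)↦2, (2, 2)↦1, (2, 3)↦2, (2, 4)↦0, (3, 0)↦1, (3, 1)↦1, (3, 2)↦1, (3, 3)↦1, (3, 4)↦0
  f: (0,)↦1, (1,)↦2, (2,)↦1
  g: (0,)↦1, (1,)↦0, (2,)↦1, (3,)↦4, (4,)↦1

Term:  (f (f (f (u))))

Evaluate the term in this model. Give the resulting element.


value = 1

  u = 2
  (f (u)) = f(2,) = 1
  (f (f (u))) = f(1,) = 2
  (f (f (f (u)))) = f(2,) = 1


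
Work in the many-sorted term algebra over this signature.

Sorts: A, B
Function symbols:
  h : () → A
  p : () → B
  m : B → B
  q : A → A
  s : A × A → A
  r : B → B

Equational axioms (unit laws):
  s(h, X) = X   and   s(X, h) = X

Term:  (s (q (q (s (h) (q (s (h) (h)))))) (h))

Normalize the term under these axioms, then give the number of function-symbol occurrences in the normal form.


1. (s (q (q (s (h) (q (s (h) (h)))))) (h))  →  (q (q (s (h) (q (s (h) (h))))))
2. (q (q (s (h) (q (s (h) (h))))))  →  (q (q (q (s (h) (h)))))
3. (q (q (q (s (h) (h)))))  →  (q (q (q (h))))
normal form: (q (q (q (h))))

size = 4
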